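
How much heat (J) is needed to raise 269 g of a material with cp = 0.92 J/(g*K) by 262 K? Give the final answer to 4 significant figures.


Q = m * cp * dT
Q = 269 * 0.92 * 262
Q = 64840 J


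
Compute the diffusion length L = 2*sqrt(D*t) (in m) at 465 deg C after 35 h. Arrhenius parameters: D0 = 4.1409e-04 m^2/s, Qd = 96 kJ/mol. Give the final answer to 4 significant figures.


Step 1: D = D0 * exp(-Qd/(R*T))
T = 738.15 K
D = 4.1409e-04 * exp(-96e3 / (8.314 * 738.15)) = 6.66009e-11 m^2/s
Step 2: L = 2*sqrt(D*t)
t = 35 h = 126000 s
L = 2*sqrt(6.66009e-11 * 126000) = 5.794e-03 m


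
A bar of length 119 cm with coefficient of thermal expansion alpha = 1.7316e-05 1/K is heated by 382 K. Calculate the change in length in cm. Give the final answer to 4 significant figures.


dL = L0 * alpha * dT
dL = 119 * 1.7316e-05 * 382
dL = 0.7872 cm


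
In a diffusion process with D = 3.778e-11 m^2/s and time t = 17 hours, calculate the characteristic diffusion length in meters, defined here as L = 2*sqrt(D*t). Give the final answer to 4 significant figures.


t = 17 hr = 61200 s
Diffusion length = 2*sqrt(D*t)
= 2*sqrt(3.778e-11 * 61200)
= 3.041e-03 m


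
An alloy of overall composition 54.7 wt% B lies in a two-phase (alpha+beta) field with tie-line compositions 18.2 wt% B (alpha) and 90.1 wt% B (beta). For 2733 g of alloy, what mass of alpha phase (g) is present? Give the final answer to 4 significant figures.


f_alpha = (C_beta - C0) / (C_beta - C_alpha)
f_alpha = (90.1 - 54.7) / (90.1 - 18.2) = 0.49235
m_alpha = f_alpha * m_total = 0.49235 * 2733 = 1346 g


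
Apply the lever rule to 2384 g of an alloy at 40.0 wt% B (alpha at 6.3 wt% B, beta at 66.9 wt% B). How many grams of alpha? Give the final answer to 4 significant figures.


f_alpha = (C_beta - C0) / (C_beta - C_alpha)
f_alpha = (66.9 - 40.0) / (66.9 - 6.3) = 0.443894
m_alpha = f_alpha * m_total = 0.443894 * 2384 = 1058 g


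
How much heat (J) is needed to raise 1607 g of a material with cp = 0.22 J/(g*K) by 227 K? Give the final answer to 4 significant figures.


Q = m * cp * dT
Q = 1607 * 0.22 * 227
Q = 80250 J


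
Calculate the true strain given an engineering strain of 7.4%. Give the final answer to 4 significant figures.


epsilon_true = ln(1 + epsilon_eng)
epsilon_true = ln(1 + 0.074)
epsilon_true = 0.07139


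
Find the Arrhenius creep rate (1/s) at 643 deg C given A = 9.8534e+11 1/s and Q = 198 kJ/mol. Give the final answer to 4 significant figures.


rate = A * exp(-Q / (R*T))
T = 643 + 273.15 = 916.15 K
rate = 9.8534e+11 * exp(-198e3 / (8.314 * 916.15))
rate = 5.06 1/s


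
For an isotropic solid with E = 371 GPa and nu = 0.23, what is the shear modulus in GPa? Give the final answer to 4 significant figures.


G = E / (2*(1+nu))
G = 371 / (2*(1+0.23))
G = 150.8 GPa


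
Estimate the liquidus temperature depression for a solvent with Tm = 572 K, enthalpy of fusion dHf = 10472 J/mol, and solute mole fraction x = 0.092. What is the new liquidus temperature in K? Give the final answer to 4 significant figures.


dT = R*Tm^2*x / dHf
dT = 8.314 * 572^2 * 0.092 / 10472
dT = 23.8979 K
T_new = 572 - 23.8979 = 548.1 K


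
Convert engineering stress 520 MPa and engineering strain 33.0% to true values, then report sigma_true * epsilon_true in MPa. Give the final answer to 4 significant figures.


sigma_true = sigma_eng * (1 + epsilon_eng)
sigma_true = 520 * (1 + 0.33) = 691.6 MPa
epsilon_true = ln(1 + epsilon_eng)
epsilon_true = ln(1 + 0.33) = 0.285179
sigma_true * epsilon_true = 691.6 * 0.285179 = 197.2 MPa


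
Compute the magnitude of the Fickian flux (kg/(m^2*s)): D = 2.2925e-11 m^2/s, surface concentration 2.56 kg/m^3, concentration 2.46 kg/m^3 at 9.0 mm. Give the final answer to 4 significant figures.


J = -D * (dC/dx) = D * (C1 - C2) / dx
J = 2.2925e-11 * (2.56 - 2.46) / 9e-03
J = 2.547e-10 kg/(m^2*s)


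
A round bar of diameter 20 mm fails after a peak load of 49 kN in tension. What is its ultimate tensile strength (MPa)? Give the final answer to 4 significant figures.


A0 = pi*(d/2)^2 = pi*(20/2)^2 = 314.159 mm^2
UTS = F_max / A0 = 49*1000 / 314.159
UTS = 156 MPa


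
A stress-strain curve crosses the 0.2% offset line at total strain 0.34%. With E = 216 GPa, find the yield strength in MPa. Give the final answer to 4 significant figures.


Offset strain = 0.002
Elastic strain at yield = total_strain - offset = 3.4e-03 - 0.002 = 1.4e-03
sigma_y = E * elastic_strain = 216000 * 1.4e-03
sigma_y = 302.4 MPa


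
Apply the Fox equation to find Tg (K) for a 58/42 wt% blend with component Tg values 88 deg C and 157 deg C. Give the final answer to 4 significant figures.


1/Tg = w1/Tg1 + w2/Tg2 (in Kelvin)
Tg1 = 361.15 K, Tg2 = 430.15 K
1/Tg = 0.58/361.15 + 0.42/430.15
Tg = 387.2 K


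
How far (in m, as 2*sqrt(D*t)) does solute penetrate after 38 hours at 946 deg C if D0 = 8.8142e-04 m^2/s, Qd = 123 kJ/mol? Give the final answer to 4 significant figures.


Step 1: D = D0 * exp(-Qd/(R*T))
T = 1219.15 K
D = 8.8142e-04 * exp(-123e3 / (8.314 * 1219.15)) = 4.73197e-09 m^2/s
Step 2: L = 2*sqrt(D*t)
t = 38 h = 136800 s
L = 2*sqrt(4.73197e-09 * 136800) = 0.05089 m


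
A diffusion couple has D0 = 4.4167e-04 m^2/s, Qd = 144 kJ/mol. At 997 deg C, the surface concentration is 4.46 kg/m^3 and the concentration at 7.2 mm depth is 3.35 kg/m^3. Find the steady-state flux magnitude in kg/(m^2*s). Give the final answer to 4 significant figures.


Step 1: D = D0 * exp(-Qd/(R*T))
T = 997 + 273.15 = 1270.15 K
D = 4.4167e-04 * exp(-144e3 / (8.314 * 1270.15)) = 5.28343e-10 m^2/s
Step 2: J = D * (C1 - C2) / dx
J = 5.28343e-10 * (4.46 - 3.35) / 7.2e-03
J = 8.145e-08 kg/(m^2*s)


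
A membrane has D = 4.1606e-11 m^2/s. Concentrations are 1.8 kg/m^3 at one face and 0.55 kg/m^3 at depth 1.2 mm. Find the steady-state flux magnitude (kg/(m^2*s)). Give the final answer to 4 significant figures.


J = -D * (dC/dx) = D * (C1 - C2) / dx
J = 4.1606e-11 * (1.8 - 0.55) / 1.2e-03
J = 4.334e-08 kg/(m^2*s)


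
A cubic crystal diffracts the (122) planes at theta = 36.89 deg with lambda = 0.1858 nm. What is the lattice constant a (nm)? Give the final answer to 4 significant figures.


d = lambda / (2*sin(theta))
d = 0.1858 / (2*sin(36.89 deg))
d = 0.154761 nm
a = d * sqrt(h^2+k^2+l^2) = 0.154761 * sqrt(9)
a = 0.4643 nm


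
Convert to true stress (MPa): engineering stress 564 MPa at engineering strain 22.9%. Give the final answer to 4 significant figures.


sigma_true = sigma_eng * (1 + epsilon_eng)
sigma_true = 564 * (1 + 0.229)
sigma_true = 693.2 MPa


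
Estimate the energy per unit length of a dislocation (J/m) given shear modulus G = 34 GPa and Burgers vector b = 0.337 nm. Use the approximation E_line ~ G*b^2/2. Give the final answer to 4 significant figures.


E = G*b^2/2
b = 0.337 nm = 3.37e-10 m
G = 34 GPa = 3.4e+10 Pa
E = 0.5 * 3.4e+10 * (3.37e-10)^2
E = 1.931e-09 J/m


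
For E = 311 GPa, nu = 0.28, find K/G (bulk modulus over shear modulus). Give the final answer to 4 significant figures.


G = E / (2*(1+nu))
G = 311 / (2*(1+0.28)) = 121.484 GPa
K = E / (3*(1-2*nu))
K = 311 / (3*(1-2*0.28)) = 235.606 GPa
K/G = 235.606 / 121.484 = 1.939


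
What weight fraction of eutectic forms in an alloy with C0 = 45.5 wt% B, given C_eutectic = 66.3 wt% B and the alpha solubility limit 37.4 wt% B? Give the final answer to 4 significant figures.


f_primary = (C_e - C0) / (C_e - C_alpha_max)
f_primary = (66.3 - 45.5) / (66.3 - 37.4)
f_primary = 0.719723
f_eutectic = 1 - 0.719723 = 0.2803


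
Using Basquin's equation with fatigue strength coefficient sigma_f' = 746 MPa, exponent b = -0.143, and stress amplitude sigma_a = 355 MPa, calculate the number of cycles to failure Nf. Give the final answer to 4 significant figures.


sigma_a = sigma_f' * (2*Nf)^b
2*Nf = (sigma_a / sigma_f')^(1/b)
2*Nf = (355 / 746)^(1/-0.143)
2*Nf = 180.019
Nf = 90.01 cycles


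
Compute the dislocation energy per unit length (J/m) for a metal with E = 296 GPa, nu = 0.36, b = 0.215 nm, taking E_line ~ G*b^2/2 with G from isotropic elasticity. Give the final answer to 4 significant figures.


Step 1: G = E / (2*(1+nu))
G = 296 / (2*(1+0.36)) = 108.824 GPa = 1.08824e+11 Pa
Step 2: E_line = G*b^2/2
b = 0.215 nm = 2.15e-10 m
E_line = 0.5 * 1.08824e+11 * (2.15e-10)^2 = 2.515e-09 J/m


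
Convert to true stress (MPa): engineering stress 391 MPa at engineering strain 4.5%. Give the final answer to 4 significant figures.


sigma_true = sigma_eng * (1 + epsilon_eng)
sigma_true = 391 * (1 + 0.045)
sigma_true = 408.6 MPa


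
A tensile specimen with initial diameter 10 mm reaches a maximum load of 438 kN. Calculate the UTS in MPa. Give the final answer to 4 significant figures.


A0 = pi*(d/2)^2 = pi*(10/2)^2 = 78.5398 mm^2
UTS = F_max / A0 = 438*1000 / 78.5398
UTS = 5577 MPa


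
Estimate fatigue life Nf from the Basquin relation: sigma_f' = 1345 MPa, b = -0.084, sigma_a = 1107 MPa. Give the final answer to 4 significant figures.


sigma_a = sigma_f' * (2*Nf)^b
2*Nf = (sigma_a / sigma_f')^(1/b)
2*Nf = (1107 / 1345)^(1/-0.084)
2*Nf = 10.1588
Nf = 5.079 cycles


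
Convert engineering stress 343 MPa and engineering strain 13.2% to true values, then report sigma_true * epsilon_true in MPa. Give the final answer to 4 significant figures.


sigma_true = sigma_eng * (1 + epsilon_eng)
sigma_true = 343 * (1 + 0.132) = 388.276 MPa
epsilon_true = ln(1 + epsilon_eng)
epsilon_true = ln(1 + 0.132) = 0.123986
sigma_true * epsilon_true = 388.276 * 0.123986 = 48.14 MPa


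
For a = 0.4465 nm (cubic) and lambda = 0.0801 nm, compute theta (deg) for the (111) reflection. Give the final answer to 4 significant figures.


d = a / sqrt(h^2+k^2+l^2)
d = 0.4465 / sqrt(3) = 0.257787 nm
lambda = 2*d*sin(theta)  =>  sin(theta) = lambda / (2*d)
sin(theta) = 0.0801 / (2 * 0.257787) = 0.155361
theta = 8.938 deg


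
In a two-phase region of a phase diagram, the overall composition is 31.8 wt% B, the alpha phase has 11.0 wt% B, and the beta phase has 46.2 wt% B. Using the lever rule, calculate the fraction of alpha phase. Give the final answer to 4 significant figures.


f_alpha = (C_beta - C0) / (C_beta - C_alpha)
f_alpha = (46.2 - 31.8) / (46.2 - 11.0)
f_alpha = 0.4091


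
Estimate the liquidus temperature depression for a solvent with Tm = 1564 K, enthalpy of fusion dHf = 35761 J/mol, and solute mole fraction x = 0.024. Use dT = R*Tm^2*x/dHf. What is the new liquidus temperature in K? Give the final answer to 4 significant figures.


dT = R*Tm^2*x / dHf
dT = 8.314 * 1564^2 * 0.024 / 35761
dT = 13.6485 K
T_new = 1564 - 13.6485 = 1550 K


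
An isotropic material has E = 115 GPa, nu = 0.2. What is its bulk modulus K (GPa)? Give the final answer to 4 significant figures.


K = E / (3*(1-2*nu))
K = 115 / (3*(1-2*0.2))
K = 63.89 GPa


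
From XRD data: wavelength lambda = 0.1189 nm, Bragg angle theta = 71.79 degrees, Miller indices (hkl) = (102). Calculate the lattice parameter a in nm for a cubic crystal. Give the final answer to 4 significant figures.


d = lambda / (2*sin(theta))
d = 0.1189 / (2*sin(71.79 deg))
d = 0.0625844 nm
a = d * sqrt(h^2+k^2+l^2) = 0.0625844 * sqrt(5)
a = 0.1399 nm


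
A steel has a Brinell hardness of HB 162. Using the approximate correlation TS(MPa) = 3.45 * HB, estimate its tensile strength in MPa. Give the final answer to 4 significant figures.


TS (MPa) = 3.45 * HB
TS = 3.45 * 162
TS = 558.9 MPa


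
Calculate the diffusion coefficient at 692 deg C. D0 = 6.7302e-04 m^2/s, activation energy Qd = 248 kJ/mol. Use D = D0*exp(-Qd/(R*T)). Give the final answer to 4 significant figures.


D = D0 * exp(-Qd / (R*T))
T = 965.15 K
D = 6.7302e-04 * exp(-248e3 / (8.314 * 965.15))
D = 2.544e-17 m^2/s


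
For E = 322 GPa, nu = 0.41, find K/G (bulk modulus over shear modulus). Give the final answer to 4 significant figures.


G = E / (2*(1+nu))
G = 322 / (2*(1+0.41)) = 114.184 GPa
K = E / (3*(1-2*nu))
K = 322 / (3*(1-2*0.41)) = 596.296 GPa
K/G = 596.296 / 114.184 = 5.222


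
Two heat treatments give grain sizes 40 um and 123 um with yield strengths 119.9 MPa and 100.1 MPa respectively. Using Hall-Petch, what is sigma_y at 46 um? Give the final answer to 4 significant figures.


sigma_y = sigma0 + k / sqrt(d)
1/sqrt(d1) = 1/sqrt(4e-05) = 158.114;  1/sqrt(d2) = 90.167
k = (sigma1 - sigma2) / (1/sqrt(d1) - 1/sqrt(d2)) = (119.9 - 100.1) / (158.114 - 90.167) = 0.291404 MPa*m^0.5
sigma0 = sigma1 - k/sqrt(d1) = 119.9 - 0.291404*158.114 = 73.825 MPa
sigma_y(d3) = 73.825 + 0.291404 / sqrt(4.6e-05) = 116.8 MPa


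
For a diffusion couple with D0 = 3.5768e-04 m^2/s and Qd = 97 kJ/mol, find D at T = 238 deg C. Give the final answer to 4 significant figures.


D = D0 * exp(-Qd / (R*T))
T = 511.15 K
D = 3.5768e-04 * exp(-97e3 / (8.314 * 511.15))
D = 4.372e-14 m^2/s


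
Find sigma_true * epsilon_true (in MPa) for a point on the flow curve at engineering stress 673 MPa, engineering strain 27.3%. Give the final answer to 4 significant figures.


sigma_true = sigma_eng * (1 + epsilon_eng)
sigma_true = 673 * (1 + 0.273) = 856.729 MPa
epsilon_true = ln(1 + epsilon_eng)
epsilon_true = ln(1 + 0.273) = 0.241376
sigma_true * epsilon_true = 856.729 * 0.241376 = 206.8 MPa


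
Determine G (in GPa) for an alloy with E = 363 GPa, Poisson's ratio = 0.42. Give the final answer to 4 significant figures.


G = E / (2*(1+nu))
G = 363 / (2*(1+0.42))
G = 127.8 GPa


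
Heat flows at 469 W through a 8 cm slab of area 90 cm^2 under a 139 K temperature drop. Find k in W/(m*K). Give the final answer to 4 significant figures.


k = Q*L / (A*dT)
L = 0.08 m, A = 9e-03 m^2
k = 469 * 0.08 / (9e-03 * 139)
k = 29.99 W/(m*K)


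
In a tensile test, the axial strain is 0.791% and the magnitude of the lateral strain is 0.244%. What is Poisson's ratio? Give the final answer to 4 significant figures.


nu = -epsilon_lat / epsilon_axial
Lateral strain is contraction (negative), so using magnitudes:
nu = 0.244 / 0.791
nu = 0.3085


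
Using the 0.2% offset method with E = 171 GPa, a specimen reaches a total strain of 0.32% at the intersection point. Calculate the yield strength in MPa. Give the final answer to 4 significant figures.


Offset strain = 0.002
Elastic strain at yield = total_strain - offset = 3.2e-03 - 0.002 = 1.2e-03
sigma_y = E * elastic_strain = 171000 * 1.2e-03
sigma_y = 205.2 MPa


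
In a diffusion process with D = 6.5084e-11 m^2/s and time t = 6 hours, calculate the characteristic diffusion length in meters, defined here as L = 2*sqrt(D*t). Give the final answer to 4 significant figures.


t = 6 hr = 21600 s
Diffusion length = 2*sqrt(D*t)
= 2*sqrt(6.5084e-11 * 21600)
= 2.371e-03 m


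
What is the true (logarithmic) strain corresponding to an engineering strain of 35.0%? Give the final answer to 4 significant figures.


epsilon_true = ln(1 + epsilon_eng)
epsilon_true = ln(1 + 0.35)
epsilon_true = 0.3001


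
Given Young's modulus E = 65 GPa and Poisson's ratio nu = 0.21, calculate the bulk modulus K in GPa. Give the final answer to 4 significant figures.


K = E / (3*(1-2*nu))
K = 65 / (3*(1-2*0.21))
K = 37.36 GPa


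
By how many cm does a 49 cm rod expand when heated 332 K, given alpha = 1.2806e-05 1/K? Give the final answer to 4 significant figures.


dL = L0 * alpha * dT
dL = 49 * 1.2806e-05 * 332
dL = 0.2083 cm


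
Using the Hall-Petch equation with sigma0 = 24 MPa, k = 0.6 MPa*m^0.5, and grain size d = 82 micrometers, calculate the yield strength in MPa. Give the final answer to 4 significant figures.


sigma_y = sigma0 + k / sqrt(d)
d = 82 um = 8.2e-05 m
sigma_y = 24 + 0.6 / sqrt(8.2e-05)
sigma_y = 90.26 MPa


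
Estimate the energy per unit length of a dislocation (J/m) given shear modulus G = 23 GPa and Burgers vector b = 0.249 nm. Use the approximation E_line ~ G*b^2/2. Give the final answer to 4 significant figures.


E = G*b^2/2
b = 0.249 nm = 2.49e-10 m
G = 23 GPa = 2.3e+10 Pa
E = 0.5 * 2.3e+10 * (2.49e-10)^2
E = 7.13e-10 J/m


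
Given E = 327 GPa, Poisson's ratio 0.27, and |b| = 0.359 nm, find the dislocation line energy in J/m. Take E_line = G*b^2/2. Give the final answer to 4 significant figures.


Step 1: G = E / (2*(1+nu))
G = 327 / (2*(1+0.27)) = 128.74 GPa = 1.2874e+11 Pa
Step 2: E_line = G*b^2/2
b = 0.359 nm = 3.59e-10 m
E_line = 0.5 * 1.2874e+11 * (3.59e-10)^2 = 8.296e-09 J/m


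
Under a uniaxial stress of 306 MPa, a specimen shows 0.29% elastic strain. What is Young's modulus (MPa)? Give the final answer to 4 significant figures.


E = sigma / epsilon
epsilon = 0.29% = 2.9e-03
E = 306 / 2.9e-03
E = 105500 MPa


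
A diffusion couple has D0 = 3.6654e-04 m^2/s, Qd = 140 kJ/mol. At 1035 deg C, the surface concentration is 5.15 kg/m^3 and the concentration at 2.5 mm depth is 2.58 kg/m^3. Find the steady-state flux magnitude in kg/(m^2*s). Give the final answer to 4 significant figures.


Step 1: D = D0 * exp(-Qd/(R*T))
T = 1035 + 273.15 = 1308.15 K
D = 3.6654e-04 * exp(-140e3 / (8.314 * 1308.15)) = 9.41233e-10 m^2/s
Step 2: J = D * (C1 - C2) / dx
J = 9.41233e-10 * (5.15 - 2.58) / 2.5e-03
J = 9.676e-07 kg/(m^2*s)


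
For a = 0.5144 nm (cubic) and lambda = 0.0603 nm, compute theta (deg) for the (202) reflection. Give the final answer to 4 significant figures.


d = a / sqrt(h^2+k^2+l^2)
d = 0.5144 / sqrt(8) = 0.181868 nm
lambda = 2*d*sin(theta)  =>  sin(theta) = lambda / (2*d)
sin(theta) = 0.0603 / (2 * 0.181868) = 0.16578
theta = 9.543 deg


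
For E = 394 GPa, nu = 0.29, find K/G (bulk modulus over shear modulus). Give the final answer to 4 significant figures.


G = E / (2*(1+nu))
G = 394 / (2*(1+0.29)) = 152.713 GPa
K = E / (3*(1-2*nu))
K = 394 / (3*(1-2*0.29)) = 312.698 GPa
K/G = 312.698 / 152.713 = 2.048


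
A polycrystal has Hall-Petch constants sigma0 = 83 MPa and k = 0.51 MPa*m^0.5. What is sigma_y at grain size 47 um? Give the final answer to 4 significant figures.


sigma_y = sigma0 + k / sqrt(d)
d = 47 um = 4.7e-05 m
sigma_y = 83 + 0.51 / sqrt(4.7e-05)
sigma_y = 157.4 MPa


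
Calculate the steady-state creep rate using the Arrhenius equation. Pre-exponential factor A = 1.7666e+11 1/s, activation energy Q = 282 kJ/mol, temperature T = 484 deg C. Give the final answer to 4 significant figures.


rate = A * exp(-Q / (R*T))
T = 484 + 273.15 = 757.15 K
rate = 1.7666e+11 * exp(-282e3 / (8.314 * 757.15))
rate = 6.19e-09 1/s


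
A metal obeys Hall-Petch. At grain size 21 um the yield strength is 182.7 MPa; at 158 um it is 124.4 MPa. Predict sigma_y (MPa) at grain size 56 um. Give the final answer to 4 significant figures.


sigma_y = sigma0 + k / sqrt(d)
1/sqrt(d1) = 1/sqrt(2.1e-05) = 218.218;  1/sqrt(d2) = 79.5557
k = (sigma1 - sigma2) / (1/sqrt(d1) - 1/sqrt(d2)) = (182.7 - 124.4) / (218.218 - 79.5557) = 0.420446 MPa*m^0.5
sigma0 = sigma1 - k/sqrt(d1) = 182.7 - 0.420446*218.218 = 90.9511 MPa
sigma_y(d3) = 90.9511 + 0.420446 / sqrt(5.6e-05) = 147.1 MPa


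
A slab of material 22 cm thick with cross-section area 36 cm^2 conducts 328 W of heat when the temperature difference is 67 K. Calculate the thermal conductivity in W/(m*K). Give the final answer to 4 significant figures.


k = Q*L / (A*dT)
L = 0.22 m, A = 3.6e-03 m^2
k = 328 * 0.22 / (3.6e-03 * 67)
k = 299.2 W/(m*K)


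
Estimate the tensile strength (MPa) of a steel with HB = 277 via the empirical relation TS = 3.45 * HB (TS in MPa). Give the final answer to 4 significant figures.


TS (MPa) = 3.45 * HB
TS = 3.45 * 277
TS = 955.7 MPa


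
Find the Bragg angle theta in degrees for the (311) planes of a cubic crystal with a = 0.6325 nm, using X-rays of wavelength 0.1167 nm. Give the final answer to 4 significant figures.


d = a / sqrt(h^2+k^2+l^2)
d = 0.6325 / sqrt(11) = 0.190706 nm
lambda = 2*d*sin(theta)  =>  sin(theta) = lambda / (2*d)
sin(theta) = 0.1167 / (2 * 0.190706) = 0.305968
theta = 17.82 deg


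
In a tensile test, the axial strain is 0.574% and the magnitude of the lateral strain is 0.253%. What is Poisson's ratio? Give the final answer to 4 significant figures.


nu = -epsilon_lat / epsilon_axial
Lateral strain is contraction (negative), so using magnitudes:
nu = 0.253 / 0.574
nu = 0.4408


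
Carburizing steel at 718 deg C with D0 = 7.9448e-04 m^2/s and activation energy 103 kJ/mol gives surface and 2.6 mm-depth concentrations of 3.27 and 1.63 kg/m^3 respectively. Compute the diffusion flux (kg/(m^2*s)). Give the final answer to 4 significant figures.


Step 1: D = D0 * exp(-Qd/(R*T))
T = 718 + 273.15 = 991.15 K
D = 7.9448e-04 * exp(-103e3 / (8.314 * 991.15)) = 2.96264e-09 m^2/s
Step 2: J = D * (C1 - C2) / dx
J = 2.96264e-09 * (3.27 - 1.63) / 2.6e-03
J = 1.869e-06 kg/(m^2*s)


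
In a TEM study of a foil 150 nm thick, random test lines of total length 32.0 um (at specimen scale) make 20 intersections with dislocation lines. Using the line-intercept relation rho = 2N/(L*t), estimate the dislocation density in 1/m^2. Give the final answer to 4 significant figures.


rho = 2N / (L * t)
L = 32.0 um = 3.2e-05 m, t = 150 nm = 1.5e-07 m
rho = 2 * 20 / (3.2e-05 * 1.5e-07)
rho = 8.333e+12 1/m^2


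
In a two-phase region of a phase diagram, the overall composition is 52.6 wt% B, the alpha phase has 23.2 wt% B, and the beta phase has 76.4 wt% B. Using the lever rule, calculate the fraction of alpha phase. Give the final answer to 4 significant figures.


f_alpha = (C_beta - C0) / (C_beta - C_alpha)
f_alpha = (76.4 - 52.6) / (76.4 - 23.2)
f_alpha = 0.4474


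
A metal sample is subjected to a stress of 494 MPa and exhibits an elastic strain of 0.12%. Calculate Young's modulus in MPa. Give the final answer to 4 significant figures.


E = sigma / epsilon
epsilon = 0.12% = 1.2e-03
E = 494 / 1.2e-03
E = 411700 MPa


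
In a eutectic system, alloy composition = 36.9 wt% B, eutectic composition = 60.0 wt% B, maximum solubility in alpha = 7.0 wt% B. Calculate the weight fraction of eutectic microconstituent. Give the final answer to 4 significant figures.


f_primary = (C_e - C0) / (C_e - C_alpha_max)
f_primary = (60.0 - 36.9) / (60.0 - 7.0)
f_primary = 0.435849
f_eutectic = 1 - 0.435849 = 0.5642


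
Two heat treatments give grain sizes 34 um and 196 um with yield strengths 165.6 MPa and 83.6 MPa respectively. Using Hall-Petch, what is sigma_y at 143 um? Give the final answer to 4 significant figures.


sigma_y = sigma0 + k / sqrt(d)
1/sqrt(d1) = 1/sqrt(3.4e-05) = 171.499;  1/sqrt(d2) = 71.4286
k = (sigma1 - sigma2) / (1/sqrt(d1) - 1/sqrt(d2)) = (165.6 - 83.6) / (171.499 - 71.4286) = 0.819426 MPa*m^0.5
sigma0 = sigma1 - k/sqrt(d1) = 165.6 - 0.819426*171.499 = 25.0696 MPa
sigma_y(d3) = 25.0696 + 0.819426 / sqrt(1.43e-04) = 93.59 MPa


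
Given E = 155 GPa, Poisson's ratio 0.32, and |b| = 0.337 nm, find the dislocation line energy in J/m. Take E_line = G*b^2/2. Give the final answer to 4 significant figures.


Step 1: G = E / (2*(1+nu))
G = 155 / (2*(1+0.32)) = 58.7121 GPa = 5.87121e+10 Pa
Step 2: E_line = G*b^2/2
b = 0.337 nm = 3.37e-10 m
E_line = 0.5 * 5.87121e+10 * (3.37e-10)^2 = 3.334e-09 J/m


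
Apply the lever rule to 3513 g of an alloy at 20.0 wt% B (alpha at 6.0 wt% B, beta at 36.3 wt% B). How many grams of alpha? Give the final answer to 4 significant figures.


f_alpha = (C_beta - C0) / (C_beta - C_alpha)
f_alpha = (36.3 - 20.0) / (36.3 - 6.0) = 0.537954
m_alpha = f_alpha * m_total = 0.537954 * 3513 = 1890 g


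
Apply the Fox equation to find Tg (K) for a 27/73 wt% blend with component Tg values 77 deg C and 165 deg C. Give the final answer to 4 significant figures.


1/Tg = w1/Tg1 + w2/Tg2 (in Kelvin)
Tg1 = 350.15 K, Tg2 = 438.15 K
1/Tg = 0.27/350.15 + 0.73/438.15
Tg = 410.3 K


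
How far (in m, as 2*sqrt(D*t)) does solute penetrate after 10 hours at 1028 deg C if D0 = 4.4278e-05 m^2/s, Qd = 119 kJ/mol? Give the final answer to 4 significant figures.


Step 1: D = D0 * exp(-Qd/(R*T))
T = 1301.15 K
D = 4.4278e-05 * exp(-119e3 / (8.314 * 1301.15)) = 7.39202e-10 m^2/s
Step 2: L = 2*sqrt(D*t)
t = 10 h = 36000 s
L = 2*sqrt(7.39202e-10 * 36000) = 0.01032 m


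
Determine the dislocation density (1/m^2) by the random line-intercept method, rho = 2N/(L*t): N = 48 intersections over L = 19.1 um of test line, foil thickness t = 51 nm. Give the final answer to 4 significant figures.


rho = 2N / (L * t)
L = 19.1 um = 1.91e-05 m, t = 51 nm = 5.1e-08 m
rho = 2 * 48 / (1.91e-05 * 5.1e-08)
rho = 9.855e+13 1/m^2


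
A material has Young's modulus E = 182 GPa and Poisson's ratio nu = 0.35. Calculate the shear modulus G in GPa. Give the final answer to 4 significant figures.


G = E / (2*(1+nu))
G = 182 / (2*(1+0.35))
G = 67.41 GPa


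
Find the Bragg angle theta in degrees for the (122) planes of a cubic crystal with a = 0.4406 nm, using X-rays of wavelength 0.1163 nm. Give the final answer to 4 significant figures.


d = a / sqrt(h^2+k^2+l^2)
d = 0.4406 / sqrt(9) = 0.146867 nm
lambda = 2*d*sin(theta)  =>  sin(theta) = lambda / (2*d)
sin(theta) = 0.1163 / (2 * 0.146867) = 0.395937
theta = 23.32 deg


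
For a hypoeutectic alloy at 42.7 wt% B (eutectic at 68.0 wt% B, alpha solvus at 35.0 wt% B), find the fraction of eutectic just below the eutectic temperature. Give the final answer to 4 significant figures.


f_primary = (C_e - C0) / (C_e - C_alpha_max)
f_primary = (68.0 - 42.7) / (68.0 - 35.0)
f_primary = 0.766667
f_eutectic = 1 - 0.766667 = 0.2333


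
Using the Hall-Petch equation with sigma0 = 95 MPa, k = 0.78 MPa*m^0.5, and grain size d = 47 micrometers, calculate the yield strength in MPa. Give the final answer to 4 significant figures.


sigma_y = sigma0 + k / sqrt(d)
d = 47 um = 4.7e-05 m
sigma_y = 95 + 0.78 / sqrt(4.7e-05)
sigma_y = 208.8 MPa


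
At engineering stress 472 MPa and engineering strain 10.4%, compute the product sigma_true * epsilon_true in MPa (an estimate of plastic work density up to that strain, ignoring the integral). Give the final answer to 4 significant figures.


sigma_true = sigma_eng * (1 + epsilon_eng)
sigma_true = 472 * (1 + 0.104) = 521.088 MPa
epsilon_true = ln(1 + epsilon_eng)
epsilon_true = ln(1 + 0.104) = 0.0989399
sigma_true * epsilon_true = 521.088 * 0.0989399 = 51.56 MPa


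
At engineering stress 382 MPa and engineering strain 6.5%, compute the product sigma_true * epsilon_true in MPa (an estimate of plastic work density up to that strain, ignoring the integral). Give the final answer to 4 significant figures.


sigma_true = sigma_eng * (1 + epsilon_eng)
sigma_true = 382 * (1 + 0.065) = 406.83 MPa
epsilon_true = ln(1 + epsilon_eng)
epsilon_true = ln(1 + 0.065) = 0.0629748
sigma_true * epsilon_true = 406.83 * 0.0629748 = 25.62 MPa


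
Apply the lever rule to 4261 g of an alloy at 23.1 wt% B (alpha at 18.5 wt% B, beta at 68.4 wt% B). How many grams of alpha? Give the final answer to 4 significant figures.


f_alpha = (C_beta - C0) / (C_beta - C_alpha)
f_alpha = (68.4 - 23.1) / (68.4 - 18.5) = 0.907816
m_alpha = f_alpha * m_total = 0.907816 * 4261 = 3868 g


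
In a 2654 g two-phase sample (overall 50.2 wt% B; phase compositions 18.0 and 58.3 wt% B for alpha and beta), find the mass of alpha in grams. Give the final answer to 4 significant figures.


f_alpha = (C_beta - C0) / (C_beta - C_alpha)
f_alpha = (58.3 - 50.2) / (58.3 - 18.0) = 0.200993
m_alpha = f_alpha * m_total = 0.200993 * 2654 = 533.4 g


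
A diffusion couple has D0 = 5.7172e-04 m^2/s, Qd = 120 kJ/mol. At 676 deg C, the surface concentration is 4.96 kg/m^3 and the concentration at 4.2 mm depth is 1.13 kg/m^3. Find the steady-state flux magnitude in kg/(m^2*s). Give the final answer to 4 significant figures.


Step 1: D = D0 * exp(-Qd/(R*T))
T = 676 + 273.15 = 949.15 K
D = 5.7172e-04 * exp(-120e3 / (8.314 * 949.15)) = 1.42225e-10 m^2/s
Step 2: J = D * (C1 - C2) / dx
J = 1.42225e-10 * (4.96 - 1.13) / 4.2e-03
J = 1.297e-07 kg/(m^2*s)


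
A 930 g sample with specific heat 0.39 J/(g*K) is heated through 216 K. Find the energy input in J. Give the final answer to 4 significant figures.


Q = m * cp * dT
Q = 930 * 0.39 * 216
Q = 78340 J


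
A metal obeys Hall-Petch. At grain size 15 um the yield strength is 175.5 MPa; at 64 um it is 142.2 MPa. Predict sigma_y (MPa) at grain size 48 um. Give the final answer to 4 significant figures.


sigma_y = sigma0 + k / sqrt(d)
1/sqrt(d1) = 1/sqrt(1.5e-05) = 258.199;  1/sqrt(d2) = 125
k = (sigma1 - sigma2) / (1/sqrt(d1) - 1/sqrt(d2)) = (175.5 - 142.2) / (258.199 - 125) = 0.250002 MPa*m^0.5
sigma0 = sigma1 - k/sqrt(d1) = 175.5 - 0.250002*258.199 = 110.95 MPa
sigma_y(d3) = 110.95 + 0.250002 / sqrt(4.8e-05) = 147 MPa


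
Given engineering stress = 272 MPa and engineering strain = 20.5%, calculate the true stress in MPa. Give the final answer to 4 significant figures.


sigma_true = sigma_eng * (1 + epsilon_eng)
sigma_true = 272 * (1 + 0.205)
sigma_true = 327.8 MPa


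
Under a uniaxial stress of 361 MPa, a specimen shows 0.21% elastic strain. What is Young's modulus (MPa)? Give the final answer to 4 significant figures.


E = sigma / epsilon
epsilon = 0.21% = 2.1e-03
E = 361 / 2.1e-03
E = 171900 MPa


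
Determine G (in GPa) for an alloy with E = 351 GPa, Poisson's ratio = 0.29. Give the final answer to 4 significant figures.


G = E / (2*(1+nu))
G = 351 / (2*(1+0.29))
G = 136 GPa


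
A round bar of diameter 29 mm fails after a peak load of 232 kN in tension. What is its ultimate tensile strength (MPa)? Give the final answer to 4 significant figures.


A0 = pi*(d/2)^2 = pi*(29/2)^2 = 660.52 mm^2
UTS = F_max / A0 = 232*1000 / 660.52
UTS = 351.2 MPa


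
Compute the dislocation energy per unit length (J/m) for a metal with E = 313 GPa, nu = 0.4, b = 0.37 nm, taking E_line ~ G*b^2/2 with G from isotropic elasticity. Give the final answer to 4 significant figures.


Step 1: G = E / (2*(1+nu))
G = 313 / (2*(1+0.4)) = 111.786 GPa = 1.11786e+11 Pa
Step 2: E_line = G*b^2/2
b = 0.37 nm = 3.7e-10 m
E_line = 0.5 * 1.11786e+11 * (3.7e-10)^2 = 7.652e-09 J/m


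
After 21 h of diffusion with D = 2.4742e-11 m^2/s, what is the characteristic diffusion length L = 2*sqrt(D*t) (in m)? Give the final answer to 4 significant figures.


t = 21 hr = 75600 s
Diffusion length = 2*sqrt(D*t)
= 2*sqrt(2.4742e-11 * 75600)
= 2.735e-03 m


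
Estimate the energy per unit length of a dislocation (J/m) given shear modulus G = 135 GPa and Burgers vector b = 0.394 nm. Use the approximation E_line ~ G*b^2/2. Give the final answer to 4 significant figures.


E = G*b^2/2
b = 0.394 nm = 3.94e-10 m
G = 135 GPa = 1.35e+11 Pa
E = 0.5 * 1.35e+11 * (3.94e-10)^2
E = 1.048e-08 J/m


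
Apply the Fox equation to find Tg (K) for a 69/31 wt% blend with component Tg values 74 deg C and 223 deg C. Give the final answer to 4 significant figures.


1/Tg = w1/Tg1 + w2/Tg2 (in Kelvin)
Tg1 = 347.15 K, Tg2 = 496.15 K
1/Tg = 0.69/347.15 + 0.31/496.15
Tg = 382.8 K


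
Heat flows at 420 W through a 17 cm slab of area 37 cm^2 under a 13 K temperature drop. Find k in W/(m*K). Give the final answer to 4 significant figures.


k = Q*L / (A*dT)
L = 0.17 m, A = 3.7e-03 m^2
k = 420 * 0.17 / (3.7e-03 * 13)
k = 1484 W/(m*K)


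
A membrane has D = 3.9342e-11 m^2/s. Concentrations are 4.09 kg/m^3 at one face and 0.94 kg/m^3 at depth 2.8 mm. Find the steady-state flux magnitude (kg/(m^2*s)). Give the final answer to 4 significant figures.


J = -D * (dC/dx) = D * (C1 - C2) / dx
J = 3.9342e-11 * (4.09 - 0.94) / 2.8e-03
J = 4.426e-08 kg/(m^2*s)


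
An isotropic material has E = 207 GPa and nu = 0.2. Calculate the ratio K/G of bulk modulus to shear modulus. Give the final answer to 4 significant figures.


G = E / (2*(1+nu))
G = 207 / (2*(1+0.2)) = 86.25 GPa
K = E / (3*(1-2*nu))
K = 207 / (3*(1-2*0.2)) = 115 GPa
K/G = 115 / 86.25 = 1.333


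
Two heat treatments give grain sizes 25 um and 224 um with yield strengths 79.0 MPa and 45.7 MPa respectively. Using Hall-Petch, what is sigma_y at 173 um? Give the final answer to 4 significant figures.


sigma_y = sigma0 + k / sqrt(d)
1/sqrt(d1) = 1/sqrt(2.5e-05) = 200;  1/sqrt(d2) = 66.8153
k = (sigma1 - sigma2) / (1/sqrt(d1) - 1/sqrt(d2)) = (79.0 - 45.7) / (200 - 66.8153) = 0.250029 MPa*m^0.5
sigma0 = sigma1 - k/sqrt(d1) = 79.0 - 0.250029*200 = 28.9943 MPa
sigma_y(d3) = 28.9943 + 0.250029 / sqrt(1.73e-04) = 48 MPa


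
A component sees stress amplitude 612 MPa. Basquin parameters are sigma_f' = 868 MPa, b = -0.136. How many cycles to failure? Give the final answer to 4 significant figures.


sigma_a = sigma_f' * (2*Nf)^b
2*Nf = (sigma_a / sigma_f')^(1/b)
2*Nf = (612 / 868)^(1/-0.136)
2*Nf = 13.06
Nf = 6.53 cycles


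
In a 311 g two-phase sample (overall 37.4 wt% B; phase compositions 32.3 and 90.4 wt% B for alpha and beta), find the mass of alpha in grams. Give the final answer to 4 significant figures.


f_alpha = (C_beta - C0) / (C_beta - C_alpha)
f_alpha = (90.4 - 37.4) / (90.4 - 32.3) = 0.91222
m_alpha = f_alpha * m_total = 0.91222 * 311 = 283.7 g


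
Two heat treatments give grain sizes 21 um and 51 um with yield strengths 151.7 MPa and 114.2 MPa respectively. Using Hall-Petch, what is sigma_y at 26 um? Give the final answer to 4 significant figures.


sigma_y = sigma0 + k / sqrt(d)
1/sqrt(d1) = 1/sqrt(2.1e-05) = 218.218;  1/sqrt(d2) = 140.028
k = (sigma1 - sigma2) / (1/sqrt(d1) - 1/sqrt(d2)) = (151.7 - 114.2) / (218.218 - 140.028) = 0.479602 MPa*m^0.5
sigma0 = sigma1 - k/sqrt(d1) = 151.7 - 0.479602*218.218 = 47.0423 MPa
sigma_y(d3) = 47.0423 + 0.479602 / sqrt(2.6e-05) = 141.1 MPa


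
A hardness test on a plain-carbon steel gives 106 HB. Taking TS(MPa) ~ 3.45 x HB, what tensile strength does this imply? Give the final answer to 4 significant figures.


TS (MPa) = 3.45 * HB
TS = 3.45 * 106
TS = 365.7 MPa


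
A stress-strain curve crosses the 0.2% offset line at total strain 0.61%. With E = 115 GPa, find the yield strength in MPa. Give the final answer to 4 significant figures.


Offset strain = 0.002
Elastic strain at yield = total_strain - offset = 6.1e-03 - 0.002 = 4.1e-03
sigma_y = E * elastic_strain = 115000 * 4.1e-03
sigma_y = 471.5 MPa


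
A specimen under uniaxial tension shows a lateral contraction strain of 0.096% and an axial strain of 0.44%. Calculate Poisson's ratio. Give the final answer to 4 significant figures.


nu = -epsilon_lat / epsilon_axial
Lateral strain is contraction (negative), so using magnitudes:
nu = 0.096 / 0.44
nu = 0.2182


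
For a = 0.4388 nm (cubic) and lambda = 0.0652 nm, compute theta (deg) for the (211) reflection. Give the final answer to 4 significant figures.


d = a / sqrt(h^2+k^2+l^2)
d = 0.4388 / sqrt(6) = 0.179139 nm
lambda = 2*d*sin(theta)  =>  sin(theta) = lambda / (2*d)
sin(theta) = 0.0652 / (2 * 0.179139) = 0.181981
theta = 10.49 deg


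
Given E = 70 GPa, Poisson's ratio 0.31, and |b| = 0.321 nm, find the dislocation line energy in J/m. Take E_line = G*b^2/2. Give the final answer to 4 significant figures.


Step 1: G = E / (2*(1+nu))
G = 70 / (2*(1+0.31)) = 26.7176 GPa = 2.67176e+10 Pa
Step 2: E_line = G*b^2/2
b = 0.321 nm = 3.21e-10 m
E_line = 0.5 * 2.67176e+10 * (3.21e-10)^2 = 1.377e-09 J/m


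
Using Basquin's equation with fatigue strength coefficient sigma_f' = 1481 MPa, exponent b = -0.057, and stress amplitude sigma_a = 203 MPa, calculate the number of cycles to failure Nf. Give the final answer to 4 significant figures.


sigma_a = sigma_f' * (2*Nf)^b
2*Nf = (sigma_a / sigma_f')^(1/b)
2*Nf = (203 / 1481)^(1/-0.057)
2*Nf = 1.3848e+15
Nf = 6.924e+14 cycles


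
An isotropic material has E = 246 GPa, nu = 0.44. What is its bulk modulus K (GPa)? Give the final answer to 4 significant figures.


K = E / (3*(1-2*nu))
K = 246 / (3*(1-2*0.44))
K = 683.3 GPa


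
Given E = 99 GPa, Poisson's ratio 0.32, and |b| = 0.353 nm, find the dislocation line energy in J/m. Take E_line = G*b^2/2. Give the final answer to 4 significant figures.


Step 1: G = E / (2*(1+nu))
G = 99 / (2*(1+0.32)) = 37.5 GPa = 3.75e+10 Pa
Step 2: E_line = G*b^2/2
b = 0.353 nm = 3.53e-10 m
E_line = 0.5 * 3.75e+10 * (3.53e-10)^2 = 2.336e-09 J/m


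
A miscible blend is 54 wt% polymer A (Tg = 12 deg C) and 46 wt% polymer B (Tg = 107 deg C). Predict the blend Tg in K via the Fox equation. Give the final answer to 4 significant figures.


1/Tg = w1/Tg1 + w2/Tg2 (in Kelvin)
Tg1 = 285.15 K, Tg2 = 380.15 K
1/Tg = 0.54/285.15 + 0.46/380.15
Tg = 322.2 K


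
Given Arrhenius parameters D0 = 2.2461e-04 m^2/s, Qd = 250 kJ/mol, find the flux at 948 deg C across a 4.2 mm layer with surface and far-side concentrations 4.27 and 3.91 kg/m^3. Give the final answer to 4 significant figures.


Step 1: D = D0 * exp(-Qd/(R*T))
T = 948 + 273.15 = 1221.15 K
D = 2.2461e-04 * exp(-250e3 / (8.314 * 1221.15)) = 4.54259e-15 m^2/s
Step 2: J = D * (C1 - C2) / dx
J = 4.54259e-15 * (4.27 - 3.91) / 4.2e-03
J = 3.894e-13 kg/(m^2*s)


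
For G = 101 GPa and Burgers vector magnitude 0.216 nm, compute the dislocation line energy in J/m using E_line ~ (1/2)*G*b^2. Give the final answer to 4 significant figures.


E = G*b^2/2
b = 0.216 nm = 2.16e-10 m
G = 101 GPa = 1.01e+11 Pa
E = 0.5 * 1.01e+11 * (2.16e-10)^2
E = 2.356e-09 J/m


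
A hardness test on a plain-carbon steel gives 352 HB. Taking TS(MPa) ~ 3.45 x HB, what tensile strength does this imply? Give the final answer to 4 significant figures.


TS (MPa) = 3.45 * HB
TS = 3.45 * 352
TS = 1214 MPa


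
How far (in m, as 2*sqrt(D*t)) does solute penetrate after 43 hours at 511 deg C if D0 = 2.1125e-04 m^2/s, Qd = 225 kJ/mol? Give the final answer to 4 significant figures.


Step 1: D = D0 * exp(-Qd/(R*T))
T = 784.15 K
D = 2.1125e-04 * exp(-225e3 / (8.314 * 784.15)) = 2.16927e-19 m^2/s
Step 2: L = 2*sqrt(D*t)
t = 43 h = 154800 s
L = 2*sqrt(2.16927e-19 * 154800) = 3.665e-07 m


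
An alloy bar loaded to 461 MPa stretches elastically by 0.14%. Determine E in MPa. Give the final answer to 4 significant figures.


E = sigma / epsilon
epsilon = 0.14% = 1.4e-03
E = 461 / 1.4e-03
E = 329300 MPa


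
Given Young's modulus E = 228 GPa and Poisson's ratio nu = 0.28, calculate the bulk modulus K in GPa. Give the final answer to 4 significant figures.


K = E / (3*(1-2*nu))
K = 228 / (3*(1-2*0.28))
K = 172.7 GPa


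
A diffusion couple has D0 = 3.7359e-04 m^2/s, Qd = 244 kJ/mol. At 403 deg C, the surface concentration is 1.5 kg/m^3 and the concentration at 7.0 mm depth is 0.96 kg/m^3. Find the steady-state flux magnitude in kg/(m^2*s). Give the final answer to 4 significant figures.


Step 1: D = D0 * exp(-Qd/(R*T))
T = 403 + 273.15 = 676.15 K
D = 3.7359e-04 * exp(-244e3 / (8.314 * 676.15)) = 5.27198e-23 m^2/s
Step 2: J = D * (C1 - C2) / dx
J = 5.27198e-23 * (1.5 - 0.96) / 7e-03
J = 4.067e-21 kg/(m^2*s)


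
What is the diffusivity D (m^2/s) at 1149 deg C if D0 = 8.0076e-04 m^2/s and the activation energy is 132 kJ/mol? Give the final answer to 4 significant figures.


D = D0 * exp(-Qd / (R*T))
T = 1422.15 K
D = 8.0076e-04 * exp(-132e3 / (8.314 * 1422.15))
D = 1.135e-08 m^2/s


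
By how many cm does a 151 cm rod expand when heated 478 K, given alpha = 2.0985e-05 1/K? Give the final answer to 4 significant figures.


dL = L0 * alpha * dT
dL = 151 * 2.0985e-05 * 478
dL = 1.515 cm


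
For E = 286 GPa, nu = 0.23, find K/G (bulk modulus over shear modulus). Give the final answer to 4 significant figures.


G = E / (2*(1+nu))
G = 286 / (2*(1+0.23)) = 116.26 GPa
K = E / (3*(1-2*nu))
K = 286 / (3*(1-2*0.23)) = 176.543 GPa
K/G = 176.543 / 116.26 = 1.519


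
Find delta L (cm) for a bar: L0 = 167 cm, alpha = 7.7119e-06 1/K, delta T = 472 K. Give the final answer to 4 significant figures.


dL = L0 * alpha * dT
dL = 167 * 7.7119e-06 * 472
dL = 0.6079 cm


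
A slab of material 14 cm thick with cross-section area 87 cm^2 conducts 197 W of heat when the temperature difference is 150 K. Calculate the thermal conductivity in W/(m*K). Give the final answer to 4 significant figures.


k = Q*L / (A*dT)
L = 0.14 m, A = 8.7e-03 m^2
k = 197 * 0.14 / (8.7e-03 * 150)
k = 21.13 W/(m*K)
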